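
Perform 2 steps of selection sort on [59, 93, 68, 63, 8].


Initial: [59, 93, 68, 63, 8]
Step 1: min=8 at 4
  Swap: [8, 93, 68, 63, 59]
Step 2: min=59 at 4
  Swap: [8, 59, 68, 63, 93]

After 2 steps: [8, 59, 68, 63, 93]


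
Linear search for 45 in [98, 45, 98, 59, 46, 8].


i=0: 98!=45
i=1: 45==45 found!

Found at 1, 2 comps


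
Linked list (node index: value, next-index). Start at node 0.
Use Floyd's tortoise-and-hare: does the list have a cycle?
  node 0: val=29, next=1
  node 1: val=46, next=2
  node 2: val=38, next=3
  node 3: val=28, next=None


Floyd's tortoise (slow, +1) and hare (fast, +2):
  init: slow=0, fast=0
  step 1: slow=1, fast=2
  step 2: fast 2->3->None, no cycle

Cycle: no


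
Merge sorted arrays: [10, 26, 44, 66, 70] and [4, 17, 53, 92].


Take 4 from B
Take 10 from A
Take 17 from B
Take 26 from A
Take 44 from A
Take 53 from B
Take 66 from A
Take 70 from A

Merged: [4, 10, 17, 26, 44, 53, 66, 70, 92]


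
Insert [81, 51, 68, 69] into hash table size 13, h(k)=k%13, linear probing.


Insert 81: h=3 -> slot 3
Insert 51: h=12 -> slot 12
Insert 68: h=3, 1 probes -> slot 4
Insert 69: h=4, 1 probes -> slot 5

Table: [None, None, None, 81, 68, 69, None, None, None, None, None, None, 51]


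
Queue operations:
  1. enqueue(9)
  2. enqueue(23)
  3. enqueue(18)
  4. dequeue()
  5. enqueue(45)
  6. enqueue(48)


enqueue(9) -> [9]
enqueue(23) -> [9, 23]
enqueue(18) -> [9, 23, 18]
dequeue()->9, [23, 18]
enqueue(45) -> [23, 18, 45]
enqueue(48) -> [23, 18, 45, 48]

Final queue: [23, 18, 45, 48]


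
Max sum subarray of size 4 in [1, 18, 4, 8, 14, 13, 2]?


[0:4]: 31
[1:5]: 44
[2:6]: 39
[3:7]: 37

Max: 44 at [1:5]


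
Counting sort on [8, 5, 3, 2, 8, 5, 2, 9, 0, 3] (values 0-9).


Input: [8, 5, 3, 2, 8, 5, 2, 9, 0, 3]
Counts: [1, 0, 2, 2, 0, 2, 0, 0, 2, 1]

Sorted: [0, 2, 2, 3, 3, 5, 5, 8, 8, 9]


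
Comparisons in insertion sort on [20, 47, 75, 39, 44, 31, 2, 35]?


Algorithm: insertion sort
Input: [20, 47, 75, 39, 44, 31, 2, 35]
Sorted: [2, 20, 31, 35, 39, 44, 47, 75]

24


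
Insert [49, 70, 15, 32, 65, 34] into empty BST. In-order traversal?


Insert 49: root
Insert 70: R from 49
Insert 15: L from 49
Insert 32: L from 49 -> R from 15
Insert 65: R from 49 -> L from 70
Insert 34: L from 49 -> R from 15 -> R from 32

In-order: [15, 32, 34, 49, 65, 70]


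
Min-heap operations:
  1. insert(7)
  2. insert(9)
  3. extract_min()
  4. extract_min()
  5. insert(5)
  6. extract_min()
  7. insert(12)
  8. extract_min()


insert(7) -> [7]
insert(9) -> [7, 9]
extract_min()->7, [9]
extract_min()->9, []
insert(5) -> [5]
extract_min()->5, []
insert(12) -> [12]
extract_min()->12, []

Final heap: []


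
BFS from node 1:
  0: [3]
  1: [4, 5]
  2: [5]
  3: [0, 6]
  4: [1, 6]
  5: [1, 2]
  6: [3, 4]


Visit 1, enqueue [4, 5]
Visit 4, enqueue [6]
Visit 5, enqueue [2]
Visit 6, enqueue [3]
Visit 2, enqueue []
Visit 3, enqueue [0]
Visit 0, enqueue []

BFS order: [1, 4, 5, 6, 2, 3, 0]


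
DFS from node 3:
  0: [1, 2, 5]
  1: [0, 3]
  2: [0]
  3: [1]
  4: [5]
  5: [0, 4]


Visit 3, push [1]
Visit 1, push [0]
Visit 0, push [5, 2]
Visit 2, push []
Visit 5, push [4]
Visit 4, push []

DFS order: [3, 1, 0, 2, 5, 4]


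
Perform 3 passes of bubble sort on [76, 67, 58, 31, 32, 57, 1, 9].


Initial: [76, 67, 58, 31, 32, 57, 1, 9]
Pass 1: [67, 58, 31, 32, 57, 1, 9, 76] (7 swaps)
Pass 2: [58, 31, 32, 57, 1, 9, 67, 76] (6 swaps)
Pass 3: [31, 32, 57, 1, 9, 58, 67, 76] (5 swaps)

After 3 passes: [31, 32, 57, 1, 9, 58, 67, 76]


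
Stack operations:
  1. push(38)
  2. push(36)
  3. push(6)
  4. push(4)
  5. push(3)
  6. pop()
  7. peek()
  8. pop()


push(38) -> [38]
push(36) -> [38, 36]
push(6) -> [38, 36, 6]
push(4) -> [38, 36, 6, 4]
push(3) -> [38, 36, 6, 4, 3]
pop()->3, [38, 36, 6, 4]
peek()->4
pop()->4, [38, 36, 6]

Final stack: [38, 36, 6]


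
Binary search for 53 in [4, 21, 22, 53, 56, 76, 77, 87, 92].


Step 1: lo=0, hi=8, mid=4, val=56
Step 2: lo=0, hi=3, mid=1, val=21
Step 3: lo=2, hi=3, mid=2, val=22
Step 4: lo=3, hi=3, mid=3, val=53

Found at index 3


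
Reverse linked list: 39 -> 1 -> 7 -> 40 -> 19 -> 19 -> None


Step 1: curr=39, set curr.next=prev(None) | reversed so far: 39
Step 2: curr=1, set curr.next=prev(39) | reversed so far: 1 -> 39
Step 3: curr=7, set curr.next=prev(1) | reversed so far: 7 -> 1 -> 39
Step 4: curr=40, set curr.next=prev(7) | reversed so far: 40 -> 7 -> 1 -> 39
Step 5: curr=19, set curr.next=prev(40) | reversed so far: 19 -> 40 -> 7 -> 1 -> 39
Step 6: curr=19, set curr.next=prev(19) | reversed so far: 19 -> 19 -> 40 -> 7 -> 1 -> 39

19 -> 19 -> 40 -> 7 -> 1 -> 39 -> None


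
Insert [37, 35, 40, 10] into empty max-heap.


Insert 37: [37]
Insert 35: [37, 35]
Insert 40: [40, 35, 37]
Insert 10: [40, 35, 37, 10]

Final heap: [40, 35, 37, 10]


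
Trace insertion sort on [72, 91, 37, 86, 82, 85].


Initial: [72, 91, 37, 86, 82, 85]
Insert 91: [72, 91, 37, 86, 82, 85]
Insert 37: [37, 72, 91, 86, 82, 85]
Insert 86: [37, 72, 86, 91, 82, 85]
Insert 82: [37, 72, 82, 86, 91, 85]
Insert 85: [37, 72, 82, 85, 86, 91]

Sorted: [37, 72, 82, 85, 86, 91]


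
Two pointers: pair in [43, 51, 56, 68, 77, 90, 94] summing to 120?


lo=0(43)+hi=6(94)=137
lo=0(43)+hi=5(90)=133
lo=0(43)+hi=4(77)=120

Yes: 43+77=120


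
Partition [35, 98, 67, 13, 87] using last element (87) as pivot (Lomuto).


Pivot: 87
  35 <= 87: advance i (no swap)
  67 <= 87: swap -> [35, 67, 98, 13, 87]
  13 <= 87: swap -> [35, 67, 13, 98, 87]
Place pivot at 3: [35, 67, 13, 87, 98]

Partitioned: [35, 67, 13, 87, 98]


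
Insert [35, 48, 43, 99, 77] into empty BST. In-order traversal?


Insert 35: root
Insert 48: R from 35
Insert 43: R from 35 -> L from 48
Insert 99: R from 35 -> R from 48
Insert 77: R from 35 -> R from 48 -> L from 99

In-order: [35, 43, 48, 77, 99]


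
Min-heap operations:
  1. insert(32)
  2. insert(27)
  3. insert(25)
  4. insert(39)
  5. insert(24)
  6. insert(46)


insert(32) -> [32]
insert(27) -> [27, 32]
insert(25) -> [25, 32, 27]
insert(39) -> [25, 32, 27, 39]
insert(24) -> [24, 25, 27, 39, 32]
insert(46) -> [24, 25, 27, 39, 32, 46]

Final heap: [24, 25, 27, 39, 32, 46]


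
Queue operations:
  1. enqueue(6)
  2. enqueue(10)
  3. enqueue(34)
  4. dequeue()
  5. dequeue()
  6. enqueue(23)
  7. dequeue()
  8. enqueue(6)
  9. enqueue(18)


enqueue(6) -> [6]
enqueue(10) -> [6, 10]
enqueue(34) -> [6, 10, 34]
dequeue()->6, [10, 34]
dequeue()->10, [34]
enqueue(23) -> [34, 23]
dequeue()->34, [23]
enqueue(6) -> [23, 6]
enqueue(18) -> [23, 6, 18]

Final queue: [23, 6, 18]


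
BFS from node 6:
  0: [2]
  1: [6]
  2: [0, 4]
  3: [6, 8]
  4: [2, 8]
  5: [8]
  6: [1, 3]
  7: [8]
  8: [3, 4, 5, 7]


Visit 6, enqueue [1, 3]
Visit 1, enqueue []
Visit 3, enqueue [8]
Visit 8, enqueue [4, 5, 7]
Visit 4, enqueue [2]
Visit 5, enqueue []
Visit 7, enqueue []
Visit 2, enqueue [0]
Visit 0, enqueue []

BFS order: [6, 1, 3, 8, 4, 5, 7, 2, 0]


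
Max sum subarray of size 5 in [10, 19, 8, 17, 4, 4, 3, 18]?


[0:5]: 58
[1:6]: 52
[2:7]: 36
[3:8]: 46

Max: 58 at [0:5]


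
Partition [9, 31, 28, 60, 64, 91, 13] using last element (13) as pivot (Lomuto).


Pivot: 13
  9 <= 13: advance i (no swap)
Place pivot at 1: [9, 13, 28, 60, 64, 91, 31]

Partitioned: [9, 13, 28, 60, 64, 91, 31]


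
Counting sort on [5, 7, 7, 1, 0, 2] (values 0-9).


Input: [5, 7, 7, 1, 0, 2]
Counts: [1, 1, 1, 0, 0, 1, 0, 2, 0, 0]

Sorted: [0, 1, 2, 5, 7, 7]


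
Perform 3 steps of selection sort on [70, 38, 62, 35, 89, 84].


Initial: [70, 38, 62, 35, 89, 84]
Step 1: min=35 at 3
  Swap: [35, 38, 62, 70, 89, 84]
Step 2: min=38 at 1
  Swap: [35, 38, 62, 70, 89, 84]
Step 3: min=62 at 2
  Swap: [35, 38, 62, 70, 89, 84]

After 3 steps: [35, 38, 62, 70, 89, 84]


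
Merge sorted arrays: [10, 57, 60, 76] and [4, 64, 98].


Take 4 from B
Take 10 from A
Take 57 from A
Take 60 from A
Take 64 from B
Take 76 from A

Merged: [4, 10, 57, 60, 64, 76, 98]


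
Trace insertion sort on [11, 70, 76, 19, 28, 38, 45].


Initial: [11, 70, 76, 19, 28, 38, 45]
Insert 70: [11, 70, 76, 19, 28, 38, 45]
Insert 76: [11, 70, 76, 19, 28, 38, 45]
Insert 19: [11, 19, 70, 76, 28, 38, 45]
Insert 28: [11, 19, 28, 70, 76, 38, 45]
Insert 38: [11, 19, 28, 38, 70, 76, 45]
Insert 45: [11, 19, 28, 38, 45, 70, 76]

Sorted: [11, 19, 28, 38, 45, 70, 76]


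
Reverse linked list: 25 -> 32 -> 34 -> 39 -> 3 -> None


Step 1: curr=25, set curr.next=prev(None) | reversed so far: 25
Step 2: curr=32, set curr.next=prev(25) | reversed so far: 32 -> 25
Step 3: curr=34, set curr.next=prev(32) | reversed so far: 34 -> 32 -> 25
Step 4: curr=39, set curr.next=prev(34) | reversed so far: 39 -> 34 -> 32 -> 25
Step 5: curr=3, set curr.next=prev(39) | reversed so far: 3 -> 39 -> 34 -> 32 -> 25

3 -> 39 -> 34 -> 32 -> 25 -> None


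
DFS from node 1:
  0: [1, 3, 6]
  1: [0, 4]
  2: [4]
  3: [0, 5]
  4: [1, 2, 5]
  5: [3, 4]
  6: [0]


Visit 1, push [4, 0]
Visit 0, push [6, 3]
Visit 3, push [5]
Visit 5, push [4]
Visit 4, push [2]
Visit 2, push []
Visit 6, push []

DFS order: [1, 0, 3, 5, 4, 2, 6]


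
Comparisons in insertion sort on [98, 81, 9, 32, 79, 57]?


Algorithm: insertion sort
Input: [98, 81, 9, 32, 79, 57]
Sorted: [9, 32, 57, 79, 81, 98]

13


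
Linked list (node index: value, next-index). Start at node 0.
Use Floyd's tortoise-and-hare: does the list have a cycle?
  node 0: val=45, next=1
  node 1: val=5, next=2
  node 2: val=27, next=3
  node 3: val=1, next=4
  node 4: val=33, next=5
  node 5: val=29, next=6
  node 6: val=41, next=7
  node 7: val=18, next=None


Floyd's tortoise (slow, +1) and hare (fast, +2):
  init: slow=0, fast=0
  step 1: slow=1, fast=2
  step 2: slow=2, fast=4
  step 3: slow=3, fast=6
  step 4: fast 6->7->None, no cycle

Cycle: no


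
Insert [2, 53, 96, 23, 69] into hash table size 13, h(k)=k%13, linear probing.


Insert 2: h=2 -> slot 2
Insert 53: h=1 -> slot 1
Insert 96: h=5 -> slot 5
Insert 23: h=10 -> slot 10
Insert 69: h=4 -> slot 4

Table: [None, 53, 2, None, 69, 96, None, None, None, None, 23, None, None]


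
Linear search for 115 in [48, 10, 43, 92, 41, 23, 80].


i=0: 48!=115
i=1: 10!=115
i=2: 43!=115
i=3: 92!=115
i=4: 41!=115
i=5: 23!=115
i=6: 80!=115

Not found, 7 comps


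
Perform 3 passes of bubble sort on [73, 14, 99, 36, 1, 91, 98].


Initial: [73, 14, 99, 36, 1, 91, 98]
Pass 1: [14, 73, 36, 1, 91, 98, 99] (5 swaps)
Pass 2: [14, 36, 1, 73, 91, 98, 99] (2 swaps)
Pass 3: [14, 1, 36, 73, 91, 98, 99] (1 swaps)

After 3 passes: [14, 1, 36, 73, 91, 98, 99]


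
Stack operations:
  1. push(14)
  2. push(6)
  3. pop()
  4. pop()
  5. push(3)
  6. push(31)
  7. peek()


push(14) -> [14]
push(6) -> [14, 6]
pop()->6, [14]
pop()->14, []
push(3) -> [3]
push(31) -> [3, 31]
peek()->31

Final stack: [3, 31]


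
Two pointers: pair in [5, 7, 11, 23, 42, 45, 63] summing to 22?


lo=0(5)+hi=6(63)=68
lo=0(5)+hi=5(45)=50
lo=0(5)+hi=4(42)=47
lo=0(5)+hi=3(23)=28
lo=0(5)+hi=2(11)=16
lo=1(7)+hi=2(11)=18

No pair found


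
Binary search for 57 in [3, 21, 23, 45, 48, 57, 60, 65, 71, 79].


Step 1: lo=0, hi=9, mid=4, val=48
Step 2: lo=5, hi=9, mid=7, val=65
Step 3: lo=5, hi=6, mid=5, val=57

Found at index 5


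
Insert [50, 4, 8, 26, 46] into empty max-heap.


Insert 50: [50]
Insert 4: [50, 4]
Insert 8: [50, 4, 8]
Insert 26: [50, 26, 8, 4]
Insert 46: [50, 46, 8, 4, 26]

Final heap: [50, 46, 8, 4, 26]


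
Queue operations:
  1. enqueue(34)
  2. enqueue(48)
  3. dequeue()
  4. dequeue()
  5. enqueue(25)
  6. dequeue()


enqueue(34) -> [34]
enqueue(48) -> [34, 48]
dequeue()->34, [48]
dequeue()->48, []
enqueue(25) -> [25]
dequeue()->25, []

Final queue: []


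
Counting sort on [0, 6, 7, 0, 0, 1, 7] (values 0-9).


Input: [0, 6, 7, 0, 0, 1, 7]
Counts: [3, 1, 0, 0, 0, 0, 1, 2, 0, 0]

Sorted: [0, 0, 0, 1, 6, 7, 7]


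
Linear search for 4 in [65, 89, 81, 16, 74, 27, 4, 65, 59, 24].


i=0: 65!=4
i=1: 89!=4
i=2: 81!=4
i=3: 16!=4
i=4: 74!=4
i=5: 27!=4
i=6: 4==4 found!

Found at 6, 7 comps


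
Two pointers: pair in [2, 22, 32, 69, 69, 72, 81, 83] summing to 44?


lo=0(2)+hi=7(83)=85
lo=0(2)+hi=6(81)=83
lo=0(2)+hi=5(72)=74
lo=0(2)+hi=4(69)=71
lo=0(2)+hi=3(69)=71
lo=0(2)+hi=2(32)=34
lo=1(22)+hi=2(32)=54

No pair found


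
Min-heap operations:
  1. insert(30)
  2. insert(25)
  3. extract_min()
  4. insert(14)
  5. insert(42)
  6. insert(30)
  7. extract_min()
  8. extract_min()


insert(30) -> [30]
insert(25) -> [25, 30]
extract_min()->25, [30]
insert(14) -> [14, 30]
insert(42) -> [14, 30, 42]
insert(30) -> [14, 30, 42, 30]
extract_min()->14, [30, 30, 42]
extract_min()->30, [30, 42]

Final heap: [30, 42]


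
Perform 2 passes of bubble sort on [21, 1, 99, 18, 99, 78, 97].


Initial: [21, 1, 99, 18, 99, 78, 97]
Pass 1: [1, 21, 18, 99, 78, 97, 99] (4 swaps)
Pass 2: [1, 18, 21, 78, 97, 99, 99] (3 swaps)

After 2 passes: [1, 18, 21, 78, 97, 99, 99]


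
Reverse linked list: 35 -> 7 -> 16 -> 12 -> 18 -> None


Step 1: curr=35, set curr.next=prev(None) | reversed so far: 35
Step 2: curr=7, set curr.next=prev(35) | reversed so far: 7 -> 35
Step 3: curr=16, set curr.next=prev(7) | reversed so far: 16 -> 7 -> 35
Step 4: curr=12, set curr.next=prev(16) | reversed so far: 12 -> 16 -> 7 -> 35
Step 5: curr=18, set curr.next=prev(12) | reversed so far: 18 -> 12 -> 16 -> 7 -> 35

18 -> 12 -> 16 -> 7 -> 35 -> None


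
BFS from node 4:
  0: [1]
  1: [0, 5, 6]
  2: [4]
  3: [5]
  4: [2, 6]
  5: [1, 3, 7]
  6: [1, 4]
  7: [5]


Visit 4, enqueue [2, 6]
Visit 2, enqueue []
Visit 6, enqueue [1]
Visit 1, enqueue [0, 5]
Visit 0, enqueue []
Visit 5, enqueue [3, 7]
Visit 3, enqueue []
Visit 7, enqueue []

BFS order: [4, 2, 6, 1, 0, 5, 3, 7]


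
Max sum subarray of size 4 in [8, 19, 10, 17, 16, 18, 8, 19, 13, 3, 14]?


[0:4]: 54
[1:5]: 62
[2:6]: 61
[3:7]: 59
[4:8]: 61
[5:9]: 58
[6:10]: 43
[7:11]: 49

Max: 62 at [1:5]


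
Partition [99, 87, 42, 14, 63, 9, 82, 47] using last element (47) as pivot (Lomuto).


Pivot: 47
  42 <= 47: swap -> [42, 87, 99, 14, 63, 9, 82, 47]
  14 <= 47: swap -> [42, 14, 99, 87, 63, 9, 82, 47]
  9 <= 47: swap -> [42, 14, 9, 87, 63, 99, 82, 47]
Place pivot at 3: [42, 14, 9, 47, 63, 99, 82, 87]

Partitioned: [42, 14, 9, 47, 63, 99, 82, 87]


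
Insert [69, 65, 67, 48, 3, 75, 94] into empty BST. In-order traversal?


Insert 69: root
Insert 65: L from 69
Insert 67: L from 69 -> R from 65
Insert 48: L from 69 -> L from 65
Insert 3: L from 69 -> L from 65 -> L from 48
Insert 75: R from 69
Insert 94: R from 69 -> R from 75

In-order: [3, 48, 65, 67, 69, 75, 94]


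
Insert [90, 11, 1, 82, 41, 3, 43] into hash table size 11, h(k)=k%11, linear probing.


Insert 90: h=2 -> slot 2
Insert 11: h=0 -> slot 0
Insert 1: h=1 -> slot 1
Insert 82: h=5 -> slot 5
Insert 41: h=8 -> slot 8
Insert 3: h=3 -> slot 3
Insert 43: h=10 -> slot 10

Table: [11, 1, 90, 3, None, 82, None, None, 41, None, 43]


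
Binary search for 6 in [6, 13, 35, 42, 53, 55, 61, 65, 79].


Step 1: lo=0, hi=8, mid=4, val=53
Step 2: lo=0, hi=3, mid=1, val=13
Step 3: lo=0, hi=0, mid=0, val=6

Found at index 0


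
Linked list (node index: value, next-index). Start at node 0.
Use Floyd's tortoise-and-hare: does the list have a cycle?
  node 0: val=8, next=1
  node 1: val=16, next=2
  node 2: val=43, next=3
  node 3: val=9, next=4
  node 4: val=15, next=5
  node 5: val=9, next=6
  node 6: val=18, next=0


Floyd's tortoise (slow, +1) and hare (fast, +2):
  init: slow=0, fast=0
  step 1: slow=1, fast=2
  step 2: slow=2, fast=4
  step 3: slow=3, fast=6
  step 4: slow=4, fast=1
  step 5: slow=5, fast=3
  step 6: slow=6, fast=5
  step 7: slow=0, fast=0
  slow == fast at node 0: cycle detected

Cycle: yes


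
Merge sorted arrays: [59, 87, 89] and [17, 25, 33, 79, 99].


Take 17 from B
Take 25 from B
Take 33 from B
Take 59 from A
Take 79 from B
Take 87 from A
Take 89 from A

Merged: [17, 25, 33, 59, 79, 87, 89, 99]


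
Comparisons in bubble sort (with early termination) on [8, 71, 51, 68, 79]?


Algorithm: bubble sort (with early termination)
Input: [8, 71, 51, 68, 79]
Sorted: [8, 51, 68, 71, 79]

7


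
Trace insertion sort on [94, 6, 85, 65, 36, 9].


Initial: [94, 6, 85, 65, 36, 9]
Insert 6: [6, 94, 85, 65, 36, 9]
Insert 85: [6, 85, 94, 65, 36, 9]
Insert 65: [6, 65, 85, 94, 36, 9]
Insert 36: [6, 36, 65, 85, 94, 9]
Insert 9: [6, 9, 36, 65, 85, 94]

Sorted: [6, 9, 36, 65, 85, 94]


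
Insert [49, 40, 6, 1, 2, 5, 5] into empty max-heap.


Insert 49: [49]
Insert 40: [49, 40]
Insert 6: [49, 40, 6]
Insert 1: [49, 40, 6, 1]
Insert 2: [49, 40, 6, 1, 2]
Insert 5: [49, 40, 6, 1, 2, 5]
Insert 5: [49, 40, 6, 1, 2, 5, 5]

Final heap: [49, 40, 6, 1, 2, 5, 5]


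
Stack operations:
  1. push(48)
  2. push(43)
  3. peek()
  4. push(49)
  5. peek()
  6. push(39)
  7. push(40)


push(48) -> [48]
push(43) -> [48, 43]
peek()->43
push(49) -> [48, 43, 49]
peek()->49
push(39) -> [48, 43, 49, 39]
push(40) -> [48, 43, 49, 39, 40]

Final stack: [48, 43, 49, 39, 40]


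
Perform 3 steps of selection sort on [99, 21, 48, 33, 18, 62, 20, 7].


Initial: [99, 21, 48, 33, 18, 62, 20, 7]
Step 1: min=7 at 7
  Swap: [7, 21, 48, 33, 18, 62, 20, 99]
Step 2: min=18 at 4
  Swap: [7, 18, 48, 33, 21, 62, 20, 99]
Step 3: min=20 at 6
  Swap: [7, 18, 20, 33, 21, 62, 48, 99]

After 3 steps: [7, 18, 20, 33, 21, 62, 48, 99]


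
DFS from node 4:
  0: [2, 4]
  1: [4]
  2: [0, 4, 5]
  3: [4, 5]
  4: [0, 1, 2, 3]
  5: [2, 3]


Visit 4, push [3, 2, 1, 0]
Visit 0, push [2]
Visit 2, push [5]
Visit 5, push [3]
Visit 3, push []
Visit 1, push []

DFS order: [4, 0, 2, 5, 3, 1]


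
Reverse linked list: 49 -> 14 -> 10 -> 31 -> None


Step 1: curr=49, set curr.next=prev(None) | reversed so far: 49
Step 2: curr=14, set curr.next=prev(49) | reversed so far: 14 -> 49
Step 3: curr=10, set curr.next=prev(14) | reversed so far: 10 -> 14 -> 49
Step 4: curr=31, set curr.next=prev(10) | reversed so far: 31 -> 10 -> 14 -> 49

31 -> 10 -> 14 -> 49 -> None


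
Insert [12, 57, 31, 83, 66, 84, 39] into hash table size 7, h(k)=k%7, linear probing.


Insert 12: h=5 -> slot 5
Insert 57: h=1 -> slot 1
Insert 31: h=3 -> slot 3
Insert 83: h=6 -> slot 6
Insert 66: h=3, 1 probes -> slot 4
Insert 84: h=0 -> slot 0
Insert 39: h=4, 5 probes -> slot 2

Table: [84, 57, 39, 31, 66, 12, 83]


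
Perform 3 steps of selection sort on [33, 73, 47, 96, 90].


Initial: [33, 73, 47, 96, 90]
Step 1: min=33 at 0
  Swap: [33, 73, 47, 96, 90]
Step 2: min=47 at 2
  Swap: [33, 47, 73, 96, 90]
Step 3: min=73 at 2
  Swap: [33, 47, 73, 96, 90]

After 3 steps: [33, 47, 73, 96, 90]


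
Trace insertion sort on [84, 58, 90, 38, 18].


Initial: [84, 58, 90, 38, 18]
Insert 58: [58, 84, 90, 38, 18]
Insert 90: [58, 84, 90, 38, 18]
Insert 38: [38, 58, 84, 90, 18]
Insert 18: [18, 38, 58, 84, 90]

Sorted: [18, 38, 58, 84, 90]


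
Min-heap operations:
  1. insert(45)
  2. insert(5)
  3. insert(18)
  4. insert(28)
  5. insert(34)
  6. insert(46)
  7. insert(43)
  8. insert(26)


insert(45) -> [45]
insert(5) -> [5, 45]
insert(18) -> [5, 45, 18]
insert(28) -> [5, 28, 18, 45]
insert(34) -> [5, 28, 18, 45, 34]
insert(46) -> [5, 28, 18, 45, 34, 46]
insert(43) -> [5, 28, 18, 45, 34, 46, 43]
insert(26) -> [5, 26, 18, 28, 34, 46, 43, 45]

Final heap: [5, 26, 18, 28, 34, 46, 43, 45]


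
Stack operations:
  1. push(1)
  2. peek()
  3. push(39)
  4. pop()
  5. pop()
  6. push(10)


push(1) -> [1]
peek()->1
push(39) -> [1, 39]
pop()->39, [1]
pop()->1, []
push(10) -> [10]

Final stack: [10]


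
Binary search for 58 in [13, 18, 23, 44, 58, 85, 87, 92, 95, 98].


Step 1: lo=0, hi=9, mid=4, val=58

Found at index 4


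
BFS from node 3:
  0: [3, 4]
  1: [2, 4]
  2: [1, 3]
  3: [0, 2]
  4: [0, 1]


Visit 3, enqueue [0, 2]
Visit 0, enqueue [4]
Visit 2, enqueue [1]
Visit 4, enqueue []
Visit 1, enqueue []

BFS order: [3, 0, 2, 4, 1]


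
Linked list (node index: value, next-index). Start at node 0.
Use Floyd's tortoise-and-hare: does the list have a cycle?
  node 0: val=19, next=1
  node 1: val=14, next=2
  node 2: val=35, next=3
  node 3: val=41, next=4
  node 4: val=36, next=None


Floyd's tortoise (slow, +1) and hare (fast, +2):
  init: slow=0, fast=0
  step 1: slow=1, fast=2
  step 2: slow=2, fast=4
  step 3: fast -> None, no cycle

Cycle: no


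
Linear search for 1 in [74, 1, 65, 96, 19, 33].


i=0: 74!=1
i=1: 1==1 found!

Found at 1, 2 comps


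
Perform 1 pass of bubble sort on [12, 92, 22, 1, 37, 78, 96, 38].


Initial: [12, 92, 22, 1, 37, 78, 96, 38]
Pass 1: [12, 22, 1, 37, 78, 92, 38, 96] (5 swaps)

After 1 pass: [12, 22, 1, 37, 78, 92, 38, 96]


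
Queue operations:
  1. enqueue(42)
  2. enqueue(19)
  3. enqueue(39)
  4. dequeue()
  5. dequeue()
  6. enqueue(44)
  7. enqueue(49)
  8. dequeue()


enqueue(42) -> [42]
enqueue(19) -> [42, 19]
enqueue(39) -> [42, 19, 39]
dequeue()->42, [19, 39]
dequeue()->19, [39]
enqueue(44) -> [39, 44]
enqueue(49) -> [39, 44, 49]
dequeue()->39, [44, 49]

Final queue: [44, 49]


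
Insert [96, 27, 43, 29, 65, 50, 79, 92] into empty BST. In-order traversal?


Insert 96: root
Insert 27: L from 96
Insert 43: L from 96 -> R from 27
Insert 29: L from 96 -> R from 27 -> L from 43
Insert 65: L from 96 -> R from 27 -> R from 43
Insert 50: L from 96 -> R from 27 -> R from 43 -> L from 65
Insert 79: L from 96 -> R from 27 -> R from 43 -> R from 65
Insert 92: L from 96 -> R from 27 -> R from 43 -> R from 65 -> R from 79

In-order: [27, 29, 43, 50, 65, 79, 92, 96]


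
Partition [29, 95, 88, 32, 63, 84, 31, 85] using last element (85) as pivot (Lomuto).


Pivot: 85
  29 <= 85: advance i (no swap)
  32 <= 85: swap -> [29, 32, 88, 95, 63, 84, 31, 85]
  63 <= 85: swap -> [29, 32, 63, 95, 88, 84, 31, 85]
  84 <= 85: swap -> [29, 32, 63, 84, 88, 95, 31, 85]
  31 <= 85: swap -> [29, 32, 63, 84, 31, 95, 88, 85]
Place pivot at 5: [29, 32, 63, 84, 31, 85, 88, 95]

Partitioned: [29, 32, 63, 84, 31, 85, 88, 95]


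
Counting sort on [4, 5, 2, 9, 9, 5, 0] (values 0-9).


Input: [4, 5, 2, 9, 9, 5, 0]
Counts: [1, 0, 1, 0, 1, 2, 0, 0, 0, 2]

Sorted: [0, 2, 4, 5, 5, 9, 9]


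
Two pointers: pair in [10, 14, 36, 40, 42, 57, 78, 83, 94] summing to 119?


lo=0(10)+hi=8(94)=104
lo=1(14)+hi=8(94)=108
lo=2(36)+hi=8(94)=130
lo=2(36)+hi=7(83)=119

Yes: 36+83=119


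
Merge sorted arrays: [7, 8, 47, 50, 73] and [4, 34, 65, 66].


Take 4 from B
Take 7 from A
Take 8 from A
Take 34 from B
Take 47 from A
Take 50 from A
Take 65 from B
Take 66 from B

Merged: [4, 7, 8, 34, 47, 50, 65, 66, 73]


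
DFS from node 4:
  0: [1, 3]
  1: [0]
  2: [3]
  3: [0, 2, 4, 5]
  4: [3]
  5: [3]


Visit 4, push [3]
Visit 3, push [5, 2, 0]
Visit 0, push [1]
Visit 1, push []
Visit 2, push []
Visit 5, push []

DFS order: [4, 3, 0, 1, 2, 5]


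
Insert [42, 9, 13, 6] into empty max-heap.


Insert 42: [42]
Insert 9: [42, 9]
Insert 13: [42, 9, 13]
Insert 6: [42, 9, 13, 6]

Final heap: [42, 9, 13, 6]


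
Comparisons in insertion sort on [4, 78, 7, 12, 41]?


Algorithm: insertion sort
Input: [4, 78, 7, 12, 41]
Sorted: [4, 7, 12, 41, 78]

7


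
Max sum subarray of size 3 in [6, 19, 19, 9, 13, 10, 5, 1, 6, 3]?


[0:3]: 44
[1:4]: 47
[2:5]: 41
[3:6]: 32
[4:7]: 28
[5:8]: 16
[6:9]: 12
[7:10]: 10

Max: 47 at [1:4]


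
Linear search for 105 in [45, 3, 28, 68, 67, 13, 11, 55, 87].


i=0: 45!=105
i=1: 3!=105
i=2: 28!=105
i=3: 68!=105
i=4: 67!=105
i=5: 13!=105
i=6: 11!=105
i=7: 55!=105
i=8: 87!=105

Not found, 9 comps


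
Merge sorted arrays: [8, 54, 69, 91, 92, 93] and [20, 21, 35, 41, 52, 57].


Take 8 from A
Take 20 from B
Take 21 from B
Take 35 from B
Take 41 from B
Take 52 from B
Take 54 from A
Take 57 from B

Merged: [8, 20, 21, 35, 41, 52, 54, 57, 69, 91, 92, 93]


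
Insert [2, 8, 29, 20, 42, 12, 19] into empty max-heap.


Insert 2: [2]
Insert 8: [8, 2]
Insert 29: [29, 2, 8]
Insert 20: [29, 20, 8, 2]
Insert 42: [42, 29, 8, 2, 20]
Insert 12: [42, 29, 12, 2, 20, 8]
Insert 19: [42, 29, 19, 2, 20, 8, 12]

Final heap: [42, 29, 19, 2, 20, 8, 12]


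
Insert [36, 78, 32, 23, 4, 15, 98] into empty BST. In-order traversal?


Insert 36: root
Insert 78: R from 36
Insert 32: L from 36
Insert 23: L from 36 -> L from 32
Insert 4: L from 36 -> L from 32 -> L from 23
Insert 15: L from 36 -> L from 32 -> L from 23 -> R from 4
Insert 98: R from 36 -> R from 78

In-order: [4, 15, 23, 32, 36, 78, 98]


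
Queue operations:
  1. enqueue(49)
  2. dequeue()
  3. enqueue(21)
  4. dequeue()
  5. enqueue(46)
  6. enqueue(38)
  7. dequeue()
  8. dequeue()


enqueue(49) -> [49]
dequeue()->49, []
enqueue(21) -> [21]
dequeue()->21, []
enqueue(46) -> [46]
enqueue(38) -> [46, 38]
dequeue()->46, [38]
dequeue()->38, []

Final queue: []


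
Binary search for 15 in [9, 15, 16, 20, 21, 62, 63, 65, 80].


Step 1: lo=0, hi=8, mid=4, val=21
Step 2: lo=0, hi=3, mid=1, val=15

Found at index 1


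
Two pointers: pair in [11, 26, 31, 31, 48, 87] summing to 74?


lo=0(11)+hi=5(87)=98
lo=0(11)+hi=4(48)=59
lo=1(26)+hi=4(48)=74

Yes: 26+48=74


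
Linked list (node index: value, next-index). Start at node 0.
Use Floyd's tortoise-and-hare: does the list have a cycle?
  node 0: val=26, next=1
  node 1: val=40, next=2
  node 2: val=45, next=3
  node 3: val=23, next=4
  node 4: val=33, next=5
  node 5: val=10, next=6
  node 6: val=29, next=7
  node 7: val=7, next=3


Floyd's tortoise (slow, +1) and hare (fast, +2):
  init: slow=0, fast=0
  step 1: slow=1, fast=2
  step 2: slow=2, fast=4
  step 3: slow=3, fast=6
  step 4: slow=4, fast=3
  step 5: slow=5, fast=5
  slow == fast at node 5: cycle detected

Cycle: yes


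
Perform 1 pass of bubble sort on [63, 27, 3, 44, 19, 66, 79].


Initial: [63, 27, 3, 44, 19, 66, 79]
Pass 1: [27, 3, 44, 19, 63, 66, 79] (4 swaps)

After 1 pass: [27, 3, 44, 19, 63, 66, 79]


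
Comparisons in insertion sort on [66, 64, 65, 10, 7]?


Algorithm: insertion sort
Input: [66, 64, 65, 10, 7]
Sorted: [7, 10, 64, 65, 66]

10


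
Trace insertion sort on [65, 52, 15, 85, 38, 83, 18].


Initial: [65, 52, 15, 85, 38, 83, 18]
Insert 52: [52, 65, 15, 85, 38, 83, 18]
Insert 15: [15, 52, 65, 85, 38, 83, 18]
Insert 85: [15, 52, 65, 85, 38, 83, 18]
Insert 38: [15, 38, 52, 65, 85, 83, 18]
Insert 83: [15, 38, 52, 65, 83, 85, 18]
Insert 18: [15, 18, 38, 52, 65, 83, 85]

Sorted: [15, 18, 38, 52, 65, 83, 85]


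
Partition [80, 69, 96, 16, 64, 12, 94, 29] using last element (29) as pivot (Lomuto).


Pivot: 29
  16 <= 29: swap -> [16, 69, 96, 80, 64, 12, 94, 29]
  12 <= 29: swap -> [16, 12, 96, 80, 64, 69, 94, 29]
Place pivot at 2: [16, 12, 29, 80, 64, 69, 94, 96]

Partitioned: [16, 12, 29, 80, 64, 69, 94, 96]


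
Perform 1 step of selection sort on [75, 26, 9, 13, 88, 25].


Initial: [75, 26, 9, 13, 88, 25]
Step 1: min=9 at 2
  Swap: [9, 26, 75, 13, 88, 25]

After 1 step: [9, 26, 75, 13, 88, 25]


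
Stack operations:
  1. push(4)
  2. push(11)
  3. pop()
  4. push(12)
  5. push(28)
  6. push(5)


push(4) -> [4]
push(11) -> [4, 11]
pop()->11, [4]
push(12) -> [4, 12]
push(28) -> [4, 12, 28]
push(5) -> [4, 12, 28, 5]

Final stack: [4, 12, 28, 5]


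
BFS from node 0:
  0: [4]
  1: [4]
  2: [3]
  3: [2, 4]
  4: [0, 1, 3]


Visit 0, enqueue [4]
Visit 4, enqueue [1, 3]
Visit 1, enqueue []
Visit 3, enqueue [2]
Visit 2, enqueue []

BFS order: [0, 4, 1, 3, 2]


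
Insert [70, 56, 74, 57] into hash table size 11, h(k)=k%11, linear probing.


Insert 70: h=4 -> slot 4
Insert 56: h=1 -> slot 1
Insert 74: h=8 -> slot 8
Insert 57: h=2 -> slot 2

Table: [None, 56, 57, None, 70, None, None, None, 74, None, None]


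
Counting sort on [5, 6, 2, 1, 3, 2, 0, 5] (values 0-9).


Input: [5, 6, 2, 1, 3, 2, 0, 5]
Counts: [1, 1, 2, 1, 0, 2, 1, 0, 0, 0]

Sorted: [0, 1, 2, 2, 3, 5, 5, 6]


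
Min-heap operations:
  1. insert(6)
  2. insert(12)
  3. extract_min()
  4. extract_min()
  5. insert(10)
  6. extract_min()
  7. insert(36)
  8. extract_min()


insert(6) -> [6]
insert(12) -> [6, 12]
extract_min()->6, [12]
extract_min()->12, []
insert(10) -> [10]
extract_min()->10, []
insert(36) -> [36]
extract_min()->36, []

Final heap: []


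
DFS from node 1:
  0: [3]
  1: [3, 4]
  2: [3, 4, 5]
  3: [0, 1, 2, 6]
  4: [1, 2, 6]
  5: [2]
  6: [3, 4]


Visit 1, push [4, 3]
Visit 3, push [6, 2, 0]
Visit 0, push []
Visit 2, push [5, 4]
Visit 4, push [6]
Visit 6, push []
Visit 5, push []

DFS order: [1, 3, 0, 2, 4, 6, 5]


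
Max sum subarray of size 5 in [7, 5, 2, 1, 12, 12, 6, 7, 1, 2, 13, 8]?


[0:5]: 27
[1:6]: 32
[2:7]: 33
[3:8]: 38
[4:9]: 38
[5:10]: 28
[6:11]: 29
[7:12]: 31

Max: 38 at [3:8]


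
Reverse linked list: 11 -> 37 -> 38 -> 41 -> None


Step 1: curr=11, set curr.next=prev(None) | reversed so far: 11
Step 2: curr=37, set curr.next=prev(11) | reversed so far: 37 -> 11
Step 3: curr=38, set curr.next=prev(37) | reversed so far: 38 -> 37 -> 11
Step 4: curr=41, set curr.next=prev(38) | reversed so far: 41 -> 38 -> 37 -> 11

41 -> 38 -> 37 -> 11 -> None


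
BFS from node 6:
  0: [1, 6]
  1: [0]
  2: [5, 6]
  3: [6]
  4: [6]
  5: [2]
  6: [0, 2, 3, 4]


Visit 6, enqueue [0, 2, 3, 4]
Visit 0, enqueue [1]
Visit 2, enqueue [5]
Visit 3, enqueue []
Visit 4, enqueue []
Visit 1, enqueue []
Visit 5, enqueue []

BFS order: [6, 0, 2, 3, 4, 1, 5]


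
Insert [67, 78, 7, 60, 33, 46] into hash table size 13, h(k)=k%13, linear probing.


Insert 67: h=2 -> slot 2
Insert 78: h=0 -> slot 0
Insert 7: h=7 -> slot 7
Insert 60: h=8 -> slot 8
Insert 33: h=7, 2 probes -> slot 9
Insert 46: h=7, 3 probes -> slot 10

Table: [78, None, 67, None, None, None, None, 7, 60, 33, 46, None, None]


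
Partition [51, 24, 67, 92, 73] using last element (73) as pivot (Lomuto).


Pivot: 73
  51 <= 73: advance i (no swap)
  24 <= 73: advance i (no swap)
  67 <= 73: advance i (no swap)
Place pivot at 3: [51, 24, 67, 73, 92]

Partitioned: [51, 24, 67, 73, 92]


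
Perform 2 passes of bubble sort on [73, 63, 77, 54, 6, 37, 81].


Initial: [73, 63, 77, 54, 6, 37, 81]
Pass 1: [63, 73, 54, 6, 37, 77, 81] (4 swaps)
Pass 2: [63, 54, 6, 37, 73, 77, 81] (3 swaps)

After 2 passes: [63, 54, 6, 37, 73, 77, 81]


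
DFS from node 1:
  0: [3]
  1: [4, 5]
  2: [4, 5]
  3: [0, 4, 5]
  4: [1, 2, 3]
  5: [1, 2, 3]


Visit 1, push [5, 4]
Visit 4, push [3, 2]
Visit 2, push [5]
Visit 5, push [3]
Visit 3, push [0]
Visit 0, push []

DFS order: [1, 4, 2, 5, 3, 0]


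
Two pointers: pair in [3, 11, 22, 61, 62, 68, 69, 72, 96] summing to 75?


lo=0(3)+hi=8(96)=99
lo=0(3)+hi=7(72)=75

Yes: 3+72=75


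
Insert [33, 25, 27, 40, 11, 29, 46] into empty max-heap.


Insert 33: [33]
Insert 25: [33, 25]
Insert 27: [33, 25, 27]
Insert 40: [40, 33, 27, 25]
Insert 11: [40, 33, 27, 25, 11]
Insert 29: [40, 33, 29, 25, 11, 27]
Insert 46: [46, 33, 40, 25, 11, 27, 29]

Final heap: [46, 33, 40, 25, 11, 27, 29]


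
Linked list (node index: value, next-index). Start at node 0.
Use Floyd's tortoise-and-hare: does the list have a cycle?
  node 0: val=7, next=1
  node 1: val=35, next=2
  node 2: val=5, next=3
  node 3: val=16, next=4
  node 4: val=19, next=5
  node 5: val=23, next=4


Floyd's tortoise (slow, +1) and hare (fast, +2):
  init: slow=0, fast=0
  step 1: slow=1, fast=2
  step 2: slow=2, fast=4
  step 3: slow=3, fast=4
  step 4: slow=4, fast=4
  slow == fast at node 4: cycle detected

Cycle: yes


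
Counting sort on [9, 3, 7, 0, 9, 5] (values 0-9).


Input: [9, 3, 7, 0, 9, 5]
Counts: [1, 0, 0, 1, 0, 1, 0, 1, 0, 2]

Sorted: [0, 3, 5, 7, 9, 9]


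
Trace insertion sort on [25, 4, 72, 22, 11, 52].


Initial: [25, 4, 72, 22, 11, 52]
Insert 4: [4, 25, 72, 22, 11, 52]
Insert 72: [4, 25, 72, 22, 11, 52]
Insert 22: [4, 22, 25, 72, 11, 52]
Insert 11: [4, 11, 22, 25, 72, 52]
Insert 52: [4, 11, 22, 25, 52, 72]

Sorted: [4, 11, 22, 25, 52, 72]


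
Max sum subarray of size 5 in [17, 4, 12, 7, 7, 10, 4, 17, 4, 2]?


[0:5]: 47
[1:6]: 40
[2:7]: 40
[3:8]: 45
[4:9]: 42
[5:10]: 37

Max: 47 at [0:5]


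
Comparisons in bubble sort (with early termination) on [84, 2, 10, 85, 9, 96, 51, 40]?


Algorithm: bubble sort (with early termination)
Input: [84, 2, 10, 85, 9, 96, 51, 40]
Sorted: [2, 9, 10, 40, 51, 84, 85, 96]

25


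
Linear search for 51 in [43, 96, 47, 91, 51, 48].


i=0: 43!=51
i=1: 96!=51
i=2: 47!=51
i=3: 91!=51
i=4: 51==51 found!

Found at 4, 5 comps


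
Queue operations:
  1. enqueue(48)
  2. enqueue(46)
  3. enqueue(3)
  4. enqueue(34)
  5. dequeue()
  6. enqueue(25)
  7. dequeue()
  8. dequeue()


enqueue(48) -> [48]
enqueue(46) -> [48, 46]
enqueue(3) -> [48, 46, 3]
enqueue(34) -> [48, 46, 3, 34]
dequeue()->48, [46, 3, 34]
enqueue(25) -> [46, 3, 34, 25]
dequeue()->46, [3, 34, 25]
dequeue()->3, [34, 25]

Final queue: [34, 25]


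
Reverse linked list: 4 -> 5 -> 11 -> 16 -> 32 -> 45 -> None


Step 1: curr=4, set curr.next=prev(None) | reversed so far: 4
Step 2: curr=5, set curr.next=prev(4) | reversed so far: 5 -> 4
Step 3: curr=11, set curr.next=prev(5) | reversed so far: 11 -> 5 -> 4
Step 4: curr=16, set curr.next=prev(11) | reversed so far: 16 -> 11 -> 5 -> 4
Step 5: curr=32, set curr.next=prev(16) | reversed so far: 32 -> 16 -> 11 -> 5 -> 4
Step 6: curr=45, set curr.next=prev(32) | reversed so far: 45 -> 32 -> 16 -> 11 -> 5 -> 4

45 -> 32 -> 16 -> 11 -> 5 -> 4 -> None


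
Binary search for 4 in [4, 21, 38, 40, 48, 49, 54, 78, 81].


Step 1: lo=0, hi=8, mid=4, val=48
Step 2: lo=0, hi=3, mid=1, val=21
Step 3: lo=0, hi=0, mid=0, val=4

Found at index 0


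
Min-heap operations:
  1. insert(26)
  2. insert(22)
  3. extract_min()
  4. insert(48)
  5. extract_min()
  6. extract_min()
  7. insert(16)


insert(26) -> [26]
insert(22) -> [22, 26]
extract_min()->22, [26]
insert(48) -> [26, 48]
extract_min()->26, [48]
extract_min()->48, []
insert(16) -> [16]

Final heap: [16]


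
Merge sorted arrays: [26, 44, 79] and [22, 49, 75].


Take 22 from B
Take 26 from A
Take 44 from A
Take 49 from B
Take 75 from B

Merged: [22, 26, 44, 49, 75, 79]


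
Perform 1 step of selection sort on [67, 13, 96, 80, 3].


Initial: [67, 13, 96, 80, 3]
Step 1: min=3 at 4
  Swap: [3, 13, 96, 80, 67]

After 1 step: [3, 13, 96, 80, 67]


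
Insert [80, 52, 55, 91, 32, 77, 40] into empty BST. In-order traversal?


Insert 80: root
Insert 52: L from 80
Insert 55: L from 80 -> R from 52
Insert 91: R from 80
Insert 32: L from 80 -> L from 52
Insert 77: L from 80 -> R from 52 -> R from 55
Insert 40: L from 80 -> L from 52 -> R from 32

In-order: [32, 40, 52, 55, 77, 80, 91]


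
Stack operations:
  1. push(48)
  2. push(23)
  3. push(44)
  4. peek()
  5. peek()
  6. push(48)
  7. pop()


push(48) -> [48]
push(23) -> [48, 23]
push(44) -> [48, 23, 44]
peek()->44
peek()->44
push(48) -> [48, 23, 44, 48]
pop()->48, [48, 23, 44]

Final stack: [48, 23, 44]


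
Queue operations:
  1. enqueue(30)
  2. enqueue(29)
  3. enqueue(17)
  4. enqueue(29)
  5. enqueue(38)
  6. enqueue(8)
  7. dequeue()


enqueue(30) -> [30]
enqueue(29) -> [30, 29]
enqueue(17) -> [30, 29, 17]
enqueue(29) -> [30, 29, 17, 29]
enqueue(38) -> [30, 29, 17, 29, 38]
enqueue(8) -> [30, 29, 17, 29, 38, 8]
dequeue()->30, [29, 17, 29, 38, 8]

Final queue: [29, 17, 29, 38, 8]


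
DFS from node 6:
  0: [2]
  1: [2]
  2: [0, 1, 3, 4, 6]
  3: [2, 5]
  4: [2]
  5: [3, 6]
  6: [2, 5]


Visit 6, push [5, 2]
Visit 2, push [4, 3, 1, 0]
Visit 0, push []
Visit 1, push []
Visit 3, push [5]
Visit 5, push []
Visit 4, push []

DFS order: [6, 2, 0, 1, 3, 5, 4]


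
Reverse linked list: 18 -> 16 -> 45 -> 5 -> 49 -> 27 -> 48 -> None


Step 1: curr=18, set curr.next=prev(None) | reversed so far: 18
Step 2: curr=16, set curr.next=prev(18) | reversed so far: 16 -> 18
Step 3: curr=45, set curr.next=prev(16) | reversed so far: 45 -> 16 -> 18
Step 4: curr=5, set curr.next=prev(45) | reversed so far: 5 -> 45 -> 16 -> 18
Step 5: curr=49, set curr.next=prev(5) | reversed so far: 49 -> 5 -> 45 -> 16 -> 18
Step 6: curr=27, set curr.next=prev(49) | reversed so far: 27 -> 49 -> 5 -> 45 -> 16 -> 18
Step 7: curr=48, set curr.next=prev(27) | reversed so far: 48 -> 27 -> 49 -> 5 -> 45 -> 16 -> 18

48 -> 27 -> 49 -> 5 -> 45 -> 16 -> 18 -> None


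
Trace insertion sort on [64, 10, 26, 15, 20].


Initial: [64, 10, 26, 15, 20]
Insert 10: [10, 64, 26, 15, 20]
Insert 26: [10, 26, 64, 15, 20]
Insert 15: [10, 15, 26, 64, 20]
Insert 20: [10, 15, 20, 26, 64]

Sorted: [10, 15, 20, 26, 64]


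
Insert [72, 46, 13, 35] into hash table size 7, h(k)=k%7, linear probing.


Insert 72: h=2 -> slot 2
Insert 46: h=4 -> slot 4
Insert 13: h=6 -> slot 6
Insert 35: h=0 -> slot 0

Table: [35, None, 72, None, 46, None, 13]


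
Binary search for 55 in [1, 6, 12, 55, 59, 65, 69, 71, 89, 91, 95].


Step 1: lo=0, hi=10, mid=5, val=65
Step 2: lo=0, hi=4, mid=2, val=12
Step 3: lo=3, hi=4, mid=3, val=55

Found at index 3


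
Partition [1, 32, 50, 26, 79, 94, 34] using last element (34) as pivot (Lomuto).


Pivot: 34
  1 <= 34: advance i (no swap)
  32 <= 34: advance i (no swap)
  26 <= 34: swap -> [1, 32, 26, 50, 79, 94, 34]
Place pivot at 3: [1, 32, 26, 34, 79, 94, 50]

Partitioned: [1, 32, 26, 34, 79, 94, 50]


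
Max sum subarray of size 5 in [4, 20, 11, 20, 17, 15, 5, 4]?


[0:5]: 72
[1:6]: 83
[2:7]: 68
[3:8]: 61

Max: 83 at [1:6]


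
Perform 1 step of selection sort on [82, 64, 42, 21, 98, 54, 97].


Initial: [82, 64, 42, 21, 98, 54, 97]
Step 1: min=21 at 3
  Swap: [21, 64, 42, 82, 98, 54, 97]

After 1 step: [21, 64, 42, 82, 98, 54, 97]


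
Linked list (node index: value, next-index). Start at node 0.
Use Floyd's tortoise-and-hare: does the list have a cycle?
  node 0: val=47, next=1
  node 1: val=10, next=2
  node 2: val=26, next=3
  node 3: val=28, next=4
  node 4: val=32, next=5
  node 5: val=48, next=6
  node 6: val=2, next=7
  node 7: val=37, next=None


Floyd's tortoise (slow, +1) and hare (fast, +2):
  init: slow=0, fast=0
  step 1: slow=1, fast=2
  step 2: slow=2, fast=4
  step 3: slow=3, fast=6
  step 4: fast 6->7->None, no cycle

Cycle: no


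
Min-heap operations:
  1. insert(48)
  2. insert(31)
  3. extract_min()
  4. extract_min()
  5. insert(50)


insert(48) -> [48]
insert(31) -> [31, 48]
extract_min()->31, [48]
extract_min()->48, []
insert(50) -> [50]

Final heap: [50]


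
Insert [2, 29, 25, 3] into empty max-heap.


Insert 2: [2]
Insert 29: [29, 2]
Insert 25: [29, 2, 25]
Insert 3: [29, 3, 25, 2]

Final heap: [29, 3, 25, 2]


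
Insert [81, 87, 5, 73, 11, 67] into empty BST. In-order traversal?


Insert 81: root
Insert 87: R from 81
Insert 5: L from 81
Insert 73: L from 81 -> R from 5
Insert 11: L from 81 -> R from 5 -> L from 73
Insert 67: L from 81 -> R from 5 -> L from 73 -> R from 11

In-order: [5, 11, 67, 73, 81, 87]


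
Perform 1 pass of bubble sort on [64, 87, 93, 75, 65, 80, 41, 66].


Initial: [64, 87, 93, 75, 65, 80, 41, 66]
Pass 1: [64, 87, 75, 65, 80, 41, 66, 93] (5 swaps)

After 1 pass: [64, 87, 75, 65, 80, 41, 66, 93]


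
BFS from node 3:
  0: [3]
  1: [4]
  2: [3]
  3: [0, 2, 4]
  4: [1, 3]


Visit 3, enqueue [0, 2, 4]
Visit 0, enqueue []
Visit 2, enqueue []
Visit 4, enqueue [1]
Visit 1, enqueue []

BFS order: [3, 0, 2, 4, 1]


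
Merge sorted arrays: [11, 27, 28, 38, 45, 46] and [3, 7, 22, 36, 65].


Take 3 from B
Take 7 from B
Take 11 from A
Take 22 from B
Take 27 from A
Take 28 from A
Take 36 from B
Take 38 from A
Take 45 from A
Take 46 from A

Merged: [3, 7, 11, 22, 27, 28, 36, 38, 45, 46, 65]


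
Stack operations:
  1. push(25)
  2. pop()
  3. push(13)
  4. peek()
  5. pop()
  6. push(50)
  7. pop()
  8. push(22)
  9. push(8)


push(25) -> [25]
pop()->25, []
push(13) -> [13]
peek()->13
pop()->13, []
push(50) -> [50]
pop()->50, []
push(22) -> [22]
push(8) -> [22, 8]

Final stack: [22, 8]


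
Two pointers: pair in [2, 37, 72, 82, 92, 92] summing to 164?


lo=0(2)+hi=5(92)=94
lo=1(37)+hi=5(92)=129
lo=2(72)+hi=5(92)=164

Yes: 72+92=164
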